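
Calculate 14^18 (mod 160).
96

Repeated squaring. Binary of 18 = 10010.
14^1 ≡ 14 (mod 160); 14^2 ≡ 36 (mod 160); 14^4 ≡ 16 (mod 160); 14^8 ≡ 96 (mod 160); 14^16 ≡ 96 (mod 160)
14^18 = 14^2 × 14^16 ≡ 96 (mod 160)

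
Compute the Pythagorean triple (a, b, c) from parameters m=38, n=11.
(1323, 836, 1565)

Euclid's formula: a = m² - n², b = 2mn, c = m² + n²
m = 38, n = 11
a = 38² - 11² = 1444 - 121 = 1323
b = 2 × 38 × 11 = 836
c = 38² + 11² = 1444 + 121 = 1565
Verification: 1323² + 836² = 1750329 + 698896 = 2449225 = 1565² ✓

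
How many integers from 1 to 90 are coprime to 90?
24

90 = 2 × 3^2 × 5
φ(n) = n × ∏(1 - 1/p) for each prime p dividing n
φ(90) = 90 × (1 - 1/2) × (1 - 1/3) × (1 - 1/5) = 24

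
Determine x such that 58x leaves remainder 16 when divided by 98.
x ≡ 29 (mod 49)

gcd(58, 98) = 2, which divides 16, so solutions exist.
Divide through by 2: 29x ≡ 8 (mod 49).
Find 29^(-1) mod 49 by the extended Euclidean algorithm:
49 = 1 × 29 + 20  ⟹  20 = (1)·49 + (-1)·29
29 = 1 × 20 + 9  ⟹  9 = (-1)·49 + (2)·29
20 = 2 × 9 + 2  ⟹  2 = (3)·49 + (-5)·29
9 = 4 × 2 + 1  ⟹  1 = (-13)·49 + (22)·29
So (22)·29 ≡ 1 (mod 49), i.e. 29^(-1) ≡ 22 (mod 49).
x ≡ 22 × 8 = 176 ≡ 29 (mod 49).
Check: 58 × 29 = 1682 ≡ 16 (mod 98).
x ≡ 29 (mod 49), giving 2 solutions mod 98.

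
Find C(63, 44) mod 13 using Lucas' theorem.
2

Using Lucas' theorem:
Write n=63 and k=44 in base 13:
n in base 13: [4, 11]
k in base 13: [3, 5]
C(63,44) mod 13 = ∏ C(n_i, k_i) mod 13
Digit binomials (mod 13): C(4,3) = 4; C(11,5) = 462 ≡ 7
Product: 4 × 7 = 28 ≡ 2 (mod 13)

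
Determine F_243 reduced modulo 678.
158

Matrix identity: Q^n = [[F_(n+1), F_n], [F_n, F_(n-1)]] with Q = [[1,1],[1,0]].
n = 243 = 11110011₂. Square-and-multiply, entries mod 678:
Q^1 = [[1,1],[1,0]]
Q^3 = (Q^1)²·Q = [[3,2],[2,1]]
Q^7 = (Q^3)²·Q = [[21,13],[13,8]]
Q^15 = (Q^7)²·Q = [[309,610],[610,377]]
Q^30 = (Q^15)² = [[439,134],[134,305]]
Q^60 = (Q^30)² = [[497,30],[30,467]]
Q^121 = (Q^60)²·Q = [[205,439],[439,444]]
Q^243 = (Q^121)²·Q = [[309,158],[158,151]]
F_243 mod 678 = Q^243[0][1] = 158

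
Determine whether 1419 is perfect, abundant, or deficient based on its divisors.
deficient

Proper divisors of 1419: sum = 1 + 3 + 11 + 33 + 43 + 129 + 473 = 693
Since 693 < 1419, 1419 is deficient.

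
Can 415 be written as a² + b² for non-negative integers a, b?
Not possible

Factorization: 415 = 5 × 83
By Fermat: n is sum of two squares iff every prime p ≡ 3 (mod 4) appears to even power.
Prime(s) ≡ 3 (mod 4) with odd exponent: [(83, 1)]
Therefore 415 cannot be expressed as a² + b².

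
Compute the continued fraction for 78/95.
[0; 1, 4, 1, 1, 2, 3]

Euclidean algorithm steps:
78 = 0 × 95 + 78
95 = 1 × 78 + 17
78 = 4 × 17 + 10
17 = 1 × 10 + 7
10 = 1 × 7 + 3
7 = 2 × 3 + 1
3 = 3 × 1 + 0
Continued fraction: [0; 1, 4, 1, 1, 2, 3]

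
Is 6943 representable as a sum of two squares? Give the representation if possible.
Not possible

Factorization: 6943 = 53 × 131
By Fermat: n is sum of two squares iff every prime p ≡ 3 (mod 4) appears to even power.
Prime(s) ≡ 3 (mod 4) with odd exponent: [(131, 1)]
Therefore 6943 cannot be expressed as a² + b².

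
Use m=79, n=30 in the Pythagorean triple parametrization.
(5341, 4740, 7141)

Euclid's formula: a = m² - n², b = 2mn, c = m² + n²
m = 79, n = 30
a = 79² - 30² = 6241 - 900 = 5341
b = 2 × 79 × 30 = 4740
c = 79² + 30² = 6241 + 900 = 7141
Verification: 5341² + 4740² = 28526281 + 22467600 = 50993881 = 7141² ✓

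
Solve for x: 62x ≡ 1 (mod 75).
23

gcd(62, 75) = 1, so the inverse exists.
Extended Euclidean algorithm on (75, 62):
75 = 1 × 62 + 13  ⟹  13 = (1)·75 + (-1)·62
62 = 4 × 13 + 10  ⟹  10 = (-4)·75 + (5)·62
13 = 1 × 10 + 3  ⟹  3 = (5)·75 + (-6)·62
10 = 3 × 3 + 1  ⟹  1 = (-19)·75 + (23)·62
So (23)·62 ≡ 1 (mod 75), i.e. 62^(-1) ≡ 23 (mod 75).
Check: 62 × 23 = 1426 ≡ 1 (mod 75)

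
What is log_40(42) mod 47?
18

Baby-step giant-step with step n = ⌈√47⌉ = 7.
Baby steps 40^j mod 47 (j:value) for j=0..6: 0:1, 1:40, 2:2, 3:33, 4:4, 5:19, 6:8.
Giant-step multiplier: 40^(-7) ≡ 40^(46-7) = 40^39 ≡ 26 (mod 47).
Giant steps γ_i = 42·26^i mod 47: γ_0=42, γ_1=11, γ_2=4 (in table at j=4).
x = i·n + j = 2·7 + 4 = 18.
Check: 40^18 ≡ 42 (mod 47).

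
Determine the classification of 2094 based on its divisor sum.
abundant

Proper divisors of 2094: sum = 1 + 2 + 3 + 6 + 349 + 698 + 1047 = 2106
Since 2106 > 2094, 2094 is abundant.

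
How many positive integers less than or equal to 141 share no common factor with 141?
92

141 = 3 × 47
φ(n) = n × ∏(1 - 1/p) for each prime p dividing n
φ(141) = 141 × (1 - 1/3) × (1 - 1/47) = 92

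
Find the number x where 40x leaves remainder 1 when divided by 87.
37

gcd(40, 87) = 1, so the inverse exists.
Extended Euclidean algorithm on (87, 40):
87 = 2 × 40 + 7  ⟹  7 = (1)·87 + (-2)·40
40 = 5 × 7 + 5  ⟹  5 = (-5)·87 + (11)·40
7 = 1 × 5 + 2  ⟹  2 = (6)·87 + (-13)·40
5 = 2 × 2 + 1  ⟹  1 = (-17)·87 + (37)·40
So (37)·40 ≡ 1 (mod 87), i.e. 40^(-1) ≡ 37 (mod 87).
Check: 40 × 37 = 1480 ≡ 1 (mod 87)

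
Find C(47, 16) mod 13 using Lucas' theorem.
12

Using Lucas' theorem:
Write n=47 and k=16 in base 13:
n in base 13: [3, 8]
k in base 13: [1, 3]
C(47,16) mod 13 = ∏ C(n_i, k_i) mod 13
Digit binomials (mod 13): C(3,1) = 3; C(8,3) = 56 ≡ 4
Product: 3 × 4 = 12 ≡ 12 (mod 13)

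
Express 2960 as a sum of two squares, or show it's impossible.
16² + 52² (a=16, b=52)

Factorization: 2960 = 2^4 × 5 × 37
By Fermat: n is sum of two squares iff every prime p ≡ 3 (mod 4) appears to even power.
All primes ≡ 3 (mod 4) appear to even power.
Search a = 0, 1, 2, … for 2960 - a² a perfect square: first hit at a = 16: 2960 - 256 = 2704 = 52².
2960 = 16² + 52² = 256 + 2704 ✓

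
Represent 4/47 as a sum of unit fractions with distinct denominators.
1/12 + 1/564

Greedy algorithm:
4/47: ceiling(47/4) = 12, use 1/12
1/564: ceiling(564/1) = 564, use 1/564
Result: 4/47 = 1/12 + 1/564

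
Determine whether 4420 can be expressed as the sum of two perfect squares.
8² + 66² (a=8, b=66)

Factorization: 4420 = 2^2 × 5 × 13 × 17
By Fermat: n is sum of two squares iff every prime p ≡ 3 (mod 4) appears to even power.
All primes ≡ 3 (mod 4) appear to even power.
Search a = 0, 1, 2, … for 4420 - a² a perfect square: first hit at a = 8: 4420 - 64 = 4356 = 66².
4420 = 8² + 66² = 64 + 4356 ✓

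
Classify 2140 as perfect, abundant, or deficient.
abundant

Proper divisors of 2140: sum = 1 + 2 + 4 + 5 + 10 + 20 + 107 + 214 + 428 + 535 + 1070 = 2396
Since 2396 > 2140, 2140 is abundant.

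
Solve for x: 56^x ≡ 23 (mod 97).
41

Baby-step giant-step with step n = ⌈√97⌉ = 10.
Baby steps 56^j mod 97 (j:value) for j=0..9: 0:1, 1:56, 2:32, 3:46, 4:54, 5:17, 6:79, 7:59, 8:6, 9:45.
Giant-step multiplier: 56^(-10) ≡ 56^(96-10) = 56^86 ≡ 48 (mod 97).
Giant steps γ_i = 23·48^i mod 97: γ_0=23, γ_1=37, γ_2=30, γ_3=82, γ_4=56 (in table at j=1).
x = i·n + j = 4·10 + 1 = 41.
Check: 56^41 ≡ 23 (mod 97).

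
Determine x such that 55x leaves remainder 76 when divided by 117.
x ≡ 112 (mod 117)

gcd(55, 117) = 1, which divides 76, so solutions exist.
Find 55^(-1) mod 117 by the extended Euclidean algorithm:
117 = 2 × 55 + 7  ⟹  7 = (1)·117 + (-2)·55
55 = 7 × 7 + 6  ⟹  6 = (-7)·117 + (15)·55
7 = 1 × 6 + 1  ⟹  1 = (8)·117 + (-17)·55
So (-17)·55 ≡ 1 (mod 117), i.e. 55^(-1) ≡ -17 ≡ 100 (mod 117).
x ≡ 100 × 76 = 7600 ≡ 112 (mod 117).
Check: 55 × 112 = 6160 ≡ 76 (mod 117).
Unique solution: x ≡ 112 (mod 117)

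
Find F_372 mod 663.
450

Matrix identity: Q^n = [[F_(n+1), F_n], [F_n, F_(n-1)]] with Q = [[1,1],[1,0]].
n = 372 = 101110100₂. Square-and-multiply, entries mod 663:
Q^1 = [[1,1],[1,0]]
Q^2 = (Q^1)² = [[2,1],[1,1]]
Q^5 = (Q^2)²·Q = [[8,5],[5,3]]
Q^11 = (Q^5)²·Q = [[144,89],[89,55]]
Q^23 = (Q^11)²·Q = [[621,148],[148,473]]
Q^46 = (Q^23)² = [[463,140],[140,323]]
Q^93 = (Q^46)²·Q = [[575,593],[593,645]]
Q^186 = (Q^93)² = [[47,127],[127,583]]
Q^372 = (Q^186)² = [[437,450],[450,650]]
F_372 mod 663 = Q^372[0][1] = 450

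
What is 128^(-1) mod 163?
149

gcd(128, 163) = 1, so the inverse exists.
Extended Euclidean algorithm on (163, 128):
163 = 1 × 128 + 35  ⟹  35 = (1)·163 + (-1)·128
128 = 3 × 35 + 23  ⟹  23 = (-3)·163 + (4)·128
35 = 1 × 23 + 12  ⟹  12 = (4)·163 + (-5)·128
23 = 1 × 12 + 11  ⟹  11 = (-7)·163 + (9)·128
12 = 1 × 11 + 1  ⟹  1 = (11)·163 + (-14)·128
So (-14)·128 ≡ 1 (mod 163), i.e. 128^(-1) ≡ -14 ≡ 149 (mod 163).
Check: 128 × 149 = 19072 ≡ 1 (mod 163)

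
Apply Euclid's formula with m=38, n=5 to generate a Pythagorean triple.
(1419, 380, 1469)

Euclid's formula: a = m² - n², b = 2mn, c = m² + n²
m = 38, n = 5
a = 38² - 5² = 1444 - 25 = 1419
b = 2 × 38 × 5 = 380
c = 38² + 5² = 1444 + 25 = 1469
Verification: 1419² + 380² = 2013561 + 144400 = 2157961 = 1469² ✓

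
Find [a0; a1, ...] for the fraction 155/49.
[3; 6, 8]

Euclidean algorithm steps:
155 = 3 × 49 + 8
49 = 6 × 8 + 1
8 = 8 × 1 + 0
Continued fraction: [3; 6, 8]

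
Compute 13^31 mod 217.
13

Repeated squaring. Binary of 31 = 11111.
13^1 ≡ 13 (mod 217); 13^2 ≡ 169 (mod 217); 13^4 ≡ 134 (mod 217); 13^8 ≡ 162 (mod 217); 13^16 ≡ 204 (mod 217)
13^31 = 13^1 × 13^2 × 13^4 × 13^8 × 13^16 ≡ 13 (mod 217)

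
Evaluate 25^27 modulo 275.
75

Repeated squaring. Binary of 27 = 11011.
25^1 ≡ 25 (mod 275); 25^2 ≡ 75 (mod 275); 25^4 ≡ 125 (mod 275); 25^8 ≡ 225 (mod 275); 25^16 ≡ 25 (mod 275)
25^27 = 25^1 × 25^2 × 25^8 × 25^16 ≡ 75 (mod 275)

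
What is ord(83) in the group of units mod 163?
81

163 is prime, so ord(83) divides φ(163) = 162.
Divisors of 162: 1, 2, 3, 6, 9, 18, 27, 54, 81, 162.
Repeated squaring: 83^1 ≡ 83, 83^2 ≡ 43, 83^4 ≡ 56, 83^8 ≡ 39, 83^16 ≡ 54, 83^32 ≡ 145, 83^64 ≡ 161, 83^128 ≡ 4 (mod 163).
Test 83^d mod 163 for each divisor d in increasing order:
83^1 ≡ 83
83^2 ≡ 43
83^3 = 83^2·83^1 ≡ 146
83^6 = 83^4·83^2 ≡ 126
83^9 = 83^8·83^1 ≡ 140
83^18 = 83^16·83^2 ≡ 40
83^27 = 83^16·83^8·83^2·83^1 ≡ 58
83^54 = 83^32·83^16·83^4·83^2 ≡ 104
83^81 = 83^64·83^16·83^1 ≡ 1  ← first divisor giving 1
The order is 81.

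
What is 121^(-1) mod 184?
73

gcd(121, 184) = 1, so the inverse exists.
Extended Euclidean algorithm on (184, 121):
184 = 1 × 121 + 63  ⟹  63 = (1)·184 + (-1)·121
121 = 1 × 63 + 58  ⟹  58 = (-1)·184 + (2)·121
63 = 1 × 58 + 5  ⟹  5 = (2)·184 + (-3)·121
58 = 11 × 5 + 3  ⟹  3 = (-23)·184 + (35)·121
5 = 1 × 3 + 2  ⟹  2 = (25)·184 + (-38)·121
3 = 1 × 2 + 1  ⟹  1 = (-48)·184 + (73)·121
So (73)·121 ≡ 1 (mod 184), i.e. 121^(-1) ≡ 73 (mod 184).
Check: 121 × 73 = 8833 ≡ 1 (mod 184)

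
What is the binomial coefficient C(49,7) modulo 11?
0

Using Lucas' theorem:
Write n=49 and k=7 in base 11:
n in base 11: [4, 5]
k in base 11: [0, 7]
C(49,7) mod 11 = ∏ C(n_i, k_i) mod 11
Digit binomials (mod 11): C(4,0) = 1; C(5,7) = 0 (k_i > n_i)
Product: 1 × 0 = 0 ≡ 0 (mod 11)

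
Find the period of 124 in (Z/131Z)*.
130

131 is prime, so ord(124) divides φ(131) = 130.
Divisors of 130: 1, 2, 5, 10, 13, 26, 65, 130.
Repeated squaring: 124^1 ≡ 124, 124^2 ≡ 49, 124^4 ≡ 43, 124^8 ≡ 15, 124^16 ≡ 94, 124^32 ≡ 59, 124^64 ≡ 75, 124^128 ≡ 123 (mod 131).
Test 124^d mod 131 for each divisor d in increasing order:
124^1 ≡ 124
124^2 ≡ 49
124^5 = 124^4·124^1 ≡ 92
124^10 = 124^8·124^2 ≡ 80
124^13 = 124^8·124^4·124^1 ≡ 70
124^26 = 124^16·124^8·124^2 ≡ 53
124^65 = 124^64·124^1 ≡ 130
124^130 = 124^128·124^2 ≡ 1  ← first divisor giving 1
The order is 130.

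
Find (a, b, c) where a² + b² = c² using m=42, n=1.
(1763, 84, 1765)

Euclid's formula: a = m² - n², b = 2mn, c = m² + n²
m = 42, n = 1
a = 42² - 1² = 1764 - 1 = 1763
b = 2 × 42 × 1 = 84
c = 42² + 1² = 1764 + 1 = 1765
Verification: 1763² + 84² = 3108169 + 7056 = 3115225 = 1765² ✓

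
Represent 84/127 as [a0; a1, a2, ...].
[0; 1, 1, 1, 20, 2]

Euclidean algorithm steps:
84 = 0 × 127 + 84
127 = 1 × 84 + 43
84 = 1 × 43 + 41
43 = 1 × 41 + 2
41 = 20 × 2 + 1
2 = 2 × 1 + 0
Continued fraction: [0; 1, 1, 1, 20, 2]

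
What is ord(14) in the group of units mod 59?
58

59 is prime, so ord(14) divides φ(59) = 58.
Divisors of 58: 1, 2, 29, 58.
Repeated squaring: 14^1 ≡ 14, 14^2 ≡ 19, 14^4 ≡ 7, 14^8 ≡ 49, 14^16 ≡ 41, 14^32 ≡ 29 (mod 59).
Test 14^d mod 59 for each divisor d in increasing order:
14^1 ≡ 14
14^2 ≡ 19
14^29 = 14^16·14^8·14^4·14^1 ≡ 58
14^58 = 14^32·14^16·14^8·14^2 ≡ 1  ← first divisor giving 1
The order is 58.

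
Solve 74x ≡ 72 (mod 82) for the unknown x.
x ≡ 32 (mod 41)

gcd(74, 82) = 2, which divides 72, so solutions exist.
Divide through by 2: 37x ≡ 36 (mod 41).
Find 37^(-1) mod 41 by the extended Euclidean algorithm:
41 = 1 × 37 + 4  ⟹  4 = (1)·41 + (-1)·37
37 = 9 × 4 + 1  ⟹  1 = (-9)·41 + (10)·37
So (10)·37 ≡ 1 (mod 41), i.e. 37^(-1) ≡ 10 (mod 41).
x ≡ 10 × 36 = 360 ≡ 32 (mod 41).
Check: 74 × 32 = 2368 ≡ 72 (mod 82).
x ≡ 32 (mod 41), giving 2 solutions mod 82.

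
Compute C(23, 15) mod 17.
0

Using Lucas' theorem:
Write n=23 and k=15 in base 17:
n in base 17: [1, 6]
k in base 17: [0, 15]
C(23,15) mod 17 = ∏ C(n_i, k_i) mod 17
Digit binomials (mod 17): C(1,0) = 1; C(6,15) = 0 (k_i > n_i)
Product: 1 × 0 = 0 ≡ 0 (mod 17)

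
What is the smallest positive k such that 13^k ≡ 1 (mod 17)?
4

17 is prime, so ord(13) divides φ(17) = 16.
Divisors of 16: 1, 2, 4, 8, 16.
Repeated squaring: 13^1 ≡ 13, 13^2 ≡ 16, 13^4 ≡ 1, 13^8 ≡ 1, 13^16 ≡ 1 (mod 17).
Test 13^d mod 17 for each divisor d in increasing order:
13^1 ≡ 13
13^2 ≡ 16
13^4 ≡ 1  ← first divisor giving 1
The order is 4.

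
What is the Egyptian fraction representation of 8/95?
1/12 + 1/1140

Greedy algorithm:
8/95: ceiling(95/8) = 12, use 1/12
1/1140: ceiling(1140/1) = 1140, use 1/1140
Result: 8/95 = 1/12 + 1/1140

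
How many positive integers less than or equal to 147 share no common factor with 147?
84

147 = 3 × 7^2
φ(n) = n × ∏(1 - 1/p) for each prime p dividing n
φ(147) = 147 × (1 - 1/3) × (1 - 1/7) = 84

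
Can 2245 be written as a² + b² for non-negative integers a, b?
6² + 47² (a=6, b=47)

Factorization: 2245 = 5 × 449
By Fermat: n is sum of two squares iff every prime p ≡ 3 (mod 4) appears to even power.
All primes ≡ 3 (mod 4) appear to even power.
Search a = 0, 1, 2, … for 2245 - a² a perfect square: first hit at a = 6: 2245 - 36 = 2209 = 47².
2245 = 6² + 47² = 36 + 2209 ✓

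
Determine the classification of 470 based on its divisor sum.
deficient

Proper divisors of 470: sum = 1 + 2 + 5 + 10 + 47 + 94 + 235 = 394
Since 394 < 470, 470 is deficient.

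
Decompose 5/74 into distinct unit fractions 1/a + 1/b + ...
1/15 + 1/1110

Greedy algorithm:
5/74: ceiling(74/5) = 15, use 1/15
1/1110: ceiling(1110/1) = 1110, use 1/1110
Result: 5/74 = 1/15 + 1/1110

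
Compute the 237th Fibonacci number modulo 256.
130

Matrix identity: Q^n = [[F_(n+1), F_n], [F_n, F_(n-1)]] with Q = [[1,1],[1,0]].
n = 237 = 11101101₂. Square-and-multiply, entries mod 256:
Q^1 = [[1,1],[1,0]]
Q^3 = (Q^1)²·Q = [[3,2],[2,1]]
Q^7 = (Q^3)²·Q = [[21,13],[13,8]]
Q^14 = (Q^7)² = [[98,121],[121,233]]
Q^29 = (Q^14)²·Q = [[40,181],[181,115]]
Q^59 = (Q^29)²·Q = [[208,57],[57,151]]
Q^118 = (Q^59)² = [[177,239],[239,194]]
Q^237 = (Q^118)²·Q = [[223,130],[130,93]]
F_237 mod 256 = Q^237[0][1] = 130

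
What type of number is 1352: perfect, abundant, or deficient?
abundant

Proper divisors of 1352: sum = 1 + 2 + 4 + 8 + 13 + 26 + 52 + 104 + 169 + 338 + 676 = 1393
Since 1393 > 1352, 1352 is abundant.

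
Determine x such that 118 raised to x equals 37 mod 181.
98

Baby-step giant-step with step n = ⌈√181⌉ = 14.
Baby steps 118^j mod 181 (j:value) for j=0..13: 0:1, 1:118, 2:168, 3:95, 4:169, 5:32, 6:156, 7:127, 8:144, 9:159, 10:119, 11:105, 12:82, 13:83.
Giant-step multiplier: 118^(-14) ≡ 118^(180-14) = 118^166 ≡ 172 (mod 181).
Giant steps γ_i = 37·172^i mod 181: γ_0=37, γ_1=29, γ_2=101, γ_3=177, γ_4=36, γ_5=38, γ_6=20, γ_7=1 (in table at j=0).
x = i·n + j = 7·14 + 0 = 98.
Check: 118^98 ≡ 37 (mod 181).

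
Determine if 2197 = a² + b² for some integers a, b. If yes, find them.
9² + 46² (a=9, b=46)

Factorization: 2197 = 13^3
By Fermat: n is sum of two squares iff every prime p ≡ 3 (mod 4) appears to even power.
All primes ≡ 3 (mod 4) appear to even power.
Search a = 0, 1, 2, … for 2197 - a² a perfect square: first hit at a = 9: 2197 - 81 = 2116 = 46².
2197 = 9² + 46² = 81 + 2116 ✓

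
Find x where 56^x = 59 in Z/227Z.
38

Baby-step giant-step with step n = ⌈√227⌉ = 16.
Baby steps 56^j mod 227 (j:value) for j=0..15: 0:1, 1:56, 2:185, 3:145, 4:175, 5:39, 6:141, 7:178, 8:207, 9:15, 10:159, 11:51, 12:132, 13:128, 14:131, 15:72.
Giant-step multiplier: 56^(-16) ≡ 56^(226-16) = 56^210 ≡ 21 (mod 227).
Giant steps γ_i = 59·21^i mod 227: γ_0=59, γ_1=104, γ_2=141 (in table at j=6).
x = i·n + j = 2·16 + 6 = 38.
Check: 56^38 ≡ 59 (mod 227).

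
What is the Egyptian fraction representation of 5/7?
1/2 + 1/5 + 1/70

Greedy algorithm:
5/7: ceiling(7/5) = 2, use 1/2
3/14: ceiling(14/3) = 5, use 1/5
1/70: ceiling(70/1) = 70, use 1/70
Result: 5/7 = 1/2 + 1/5 + 1/70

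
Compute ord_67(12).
66

67 is prime, so ord(12) divides φ(67) = 66.
Divisors of 66: 1, 2, 3, 6, 11, 22, 33, 66.
Repeated squaring: 12^1 ≡ 12, 12^2 ≡ 10, 12^4 ≡ 33, 12^8 ≡ 17, 12^16 ≡ 21, 12^32 ≡ 39, 12^64 ≡ 47 (mod 67).
Test 12^d mod 67 for each divisor d in increasing order:
12^1 ≡ 12
12^2 ≡ 10
12^3 = 12^2·12^1 ≡ 53
12^6 = 12^4·12^2 ≡ 62
12^11 = 12^8·12^2·12^1 ≡ 30
12^22 = 12^16·12^4·12^2 ≡ 29
12^33 = 12^32·12^1 ≡ 66
12^66 = 12^64·12^2 ≡ 1  ← first divisor giving 1
The order is 66.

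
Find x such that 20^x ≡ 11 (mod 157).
112

Baby-step giant-step with step n = ⌈√157⌉ = 13.
Baby steps 20^j mod 157 (j:value) for j=0..12: 0:1, 1:20, 2:86, 3:150, 4:17, 5:26, 6:49, 7:38, 8:132, 9:128, 10:48, 11:18, 12:46.
Giant-step multiplier: 20^(-13) ≡ 20^(156-13) = 20^143 ≡ 107 (mod 157).
Giant steps γ_i = 11·107^i mod 157: γ_0=11, γ_1=78, γ_2=25, γ_3=6, γ_4=14, γ_5=85, γ_6=146, γ_7=79, γ_8=132 (in table at j=8).
x = i·n + j = 8·13 + 8 = 112.
Check: 20^112 ≡ 11 (mod 157).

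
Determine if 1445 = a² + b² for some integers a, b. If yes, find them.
1² + 38² (a=1, b=38)

Factorization: 1445 = 5 × 17^2
By Fermat: n is sum of two squares iff every prime p ≡ 3 (mod 4) appears to even power.
All primes ≡ 3 (mod 4) appear to even power.
Search a = 0, 1, 2, … for 1445 - a² a perfect square: first hit at a = 1: 1445 - 1 = 1444 = 38².
1445 = 1² + 38² = 1 + 1444 ✓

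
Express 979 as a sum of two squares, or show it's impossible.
Not possible

Factorization: 979 = 11 × 89
By Fermat: n is sum of two squares iff every prime p ≡ 3 (mod 4) appears to even power.
Prime(s) ≡ 3 (mod 4) with odd exponent: [(11, 1)]
Therefore 979 cannot be expressed as a² + b².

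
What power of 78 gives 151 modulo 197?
109

Baby-step giant-step with step n = ⌈√197⌉ = 15.
Baby steps 78^j mod 197 (j:value) for j=0..14: 0:1, 1:78, 2:174, 3:176, 4:135, 5:89, 6:47, 7:120, 8:101, 9:195, 10:41, 11:46, 12:42, 13:124, 14:19.
Giant-step multiplier: 78^(-15) ≡ 78^(196-15) = 78^181 ≡ 44 (mod 197).
Giant steps γ_i = 151·44^i mod 197: γ_0=151, γ_1=143, γ_2=185, γ_3=63, γ_4=14, γ_5=25, γ_6=115, γ_7=135 (in table at j=4).
x = i·n + j = 7·15 + 4 = 109.
Check: 78^109 ≡ 151 (mod 197).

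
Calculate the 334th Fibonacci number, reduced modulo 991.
96

Matrix identity: Q^n = [[F_(n+1), F_n], [F_n, F_(n-1)]] with Q = [[1,1],[1,0]].
n = 334 = 101001110₂. Square-and-multiply, entries mod 991:
Q^1 = [[1,1],[1,0]]
Q^2 = (Q^1)² = [[2,1],[1,1]]
Q^5 = (Q^2)²·Q = [[8,5],[5,3]]
Q^10 = (Q^5)² = [[89,55],[55,34]]
Q^20 = (Q^10)² = [[45,819],[819,217]]
Q^41 = (Q^20)²·Q = [[419,888],[888,522]]
Q^83 = (Q^41)²·Q = [[57,853],[853,195]]
Q^167 = (Q^83)²·Q = [[400,491],[491,900]]
Q^334 = (Q^167)² = [[717,96],[96,621]]
F_334 mod 991 = Q^334[0][1] = 96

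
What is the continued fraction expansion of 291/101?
[2; 1, 7, 2, 2, 2]

Euclidean algorithm steps:
291 = 2 × 101 + 89
101 = 1 × 89 + 12
89 = 7 × 12 + 5
12 = 2 × 5 + 2
5 = 2 × 2 + 1
2 = 2 × 1 + 0
Continued fraction: [2; 1, 7, 2, 2, 2]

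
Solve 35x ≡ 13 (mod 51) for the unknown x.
x ≡ 47 (mod 51)

gcd(35, 51) = 1, which divides 13, so solutions exist.
Find 35^(-1) mod 51 by the extended Euclidean algorithm:
51 = 1 × 35 + 16  ⟹  16 = (1)·51 + (-1)·35
35 = 2 × 16 + 3  ⟹  3 = (-2)·51 + (3)·35
16 = 5 × 3 + 1  ⟹  1 = (11)·51 + (-16)·35
So (-16)·35 ≡ 1 (mod 51), i.e. 35^(-1) ≡ -16 ≡ 35 (mod 51).
x ≡ 35 × 13 = 455 ≡ 47 (mod 51).
Check: 35 × 47 = 1645 ≡ 13 (mod 51).
Unique solution: x ≡ 47 (mod 51)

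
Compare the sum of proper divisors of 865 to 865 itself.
deficient

Proper divisors of 865: sum = 1 + 5 + 173 = 179
Since 179 < 865, 865 is deficient.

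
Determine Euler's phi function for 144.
48

144 = 2^4 × 3^2
φ(n) = n × ∏(1 - 1/p) for each prime p dividing n
φ(144) = 144 × (1 - 1/2) × (1 - 1/3) = 48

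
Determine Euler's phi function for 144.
48

144 = 2^4 × 3^2
φ(n) = n × ∏(1 - 1/p) for each prime p dividing n
φ(144) = 144 × (1 - 1/2) × (1 - 1/3) = 48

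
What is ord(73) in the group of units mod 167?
166

167 is prime, so ord(73) divides φ(167) = 166.
Divisors of 166: 1, 2, 83, 166.
Repeated squaring: 73^1 ≡ 73, 73^2 ≡ 152, 73^4 ≡ 58, 73^8 ≡ 24, 73^16 ≡ 75, 73^32 ≡ 114, 73^64 ≡ 137, 73^128 ≡ 65 (mod 167).
Test 73^d mod 167 for each divisor d in increasing order:
73^1 ≡ 73
73^2 ≡ 152
73^83 = 73^64·73^16·73^2·73^1 ≡ 166
73^166 = 73^128·73^32·73^4·73^2 ≡ 1  ← first divisor giving 1
The order is 166.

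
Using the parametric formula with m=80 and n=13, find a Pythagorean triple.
(6231, 2080, 6569)

Euclid's formula: a = m² - n², b = 2mn, c = m² + n²
m = 80, n = 13
a = 80² - 13² = 6400 - 169 = 6231
b = 2 × 80 × 13 = 2080
c = 80² + 13² = 6400 + 169 = 6569
Verification: 6231² + 2080² = 38825361 + 4326400 = 43151761 = 6569² ✓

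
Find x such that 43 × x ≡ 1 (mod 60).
7

gcd(43, 60) = 1, so the inverse exists.
Extended Euclidean algorithm on (60, 43):
60 = 1 × 43 + 17  ⟹  17 = (1)·60 + (-1)·43
43 = 2 × 17 + 9  ⟹  9 = (-2)·60 + (3)·43
17 = 1 × 9 + 8  ⟹  8 = (3)·60 + (-4)·43
9 = 1 × 8 + 1  ⟹  1 = (-5)·60 + (7)·43
So (7)·43 ≡ 1 (mod 60), i.e. 43^(-1) ≡ 7 (mod 60).
Check: 43 × 7 = 301 ≡ 1 (mod 60)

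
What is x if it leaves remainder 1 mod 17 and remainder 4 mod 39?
511

Using Chinese Remainder Theorem:
M = 17 × 39 = 663
M1 = 39, M2 = 17
y1 = 39^(-1) mod 17 = 7
y2 = 17^(-1) mod 39 = 23
x = (1×39×7 + 4×17×23) mod 663 = 511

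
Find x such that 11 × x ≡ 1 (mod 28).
23

gcd(11, 28) = 1, so the inverse exists.
Extended Euclidean algorithm on (28, 11):
28 = 2 × 11 + 6  ⟹  6 = (1)·28 + (-2)·11
11 = 1 × 6 + 5  ⟹  5 = (-1)·28 + (3)·11
6 = 1 × 5 + 1  ⟹  1 = (2)·28 + (-5)·11
So (-5)·11 ≡ 1 (mod 28), i.e. 11^(-1) ≡ -5 ≡ 23 (mod 28).
Check: 11 × 23 = 253 ≡ 1 (mod 28)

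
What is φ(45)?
24

45 = 3^2 × 5
φ(n) = n × ∏(1 - 1/p) for each prime p dividing n
φ(45) = 45 × (1 - 1/3) × (1 - 1/5) = 24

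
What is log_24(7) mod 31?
16

Baby-step giant-step with step n = ⌈√31⌉ = 6.
Baby steps 24^j mod 31 (j:value) for j=0..5: 0:1, 1:24, 2:18, 3:29, 4:14, 5:26.
Giant-step multiplier: 24^(-6) ≡ 24^(30-6) = 24^24 ≡ 8 (mod 31).
Giant steps γ_i = 7·8^i mod 31: γ_0=7, γ_1=25, γ_2=14 (in table at j=4).
x = i·n + j = 2·6 + 4 = 16.
Check: 24^16 ≡ 7 (mod 31).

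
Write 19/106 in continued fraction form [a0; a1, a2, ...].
[0; 5, 1, 1, 2, 1, 2]

Euclidean algorithm steps:
19 = 0 × 106 + 19
106 = 5 × 19 + 11
19 = 1 × 11 + 8
11 = 1 × 8 + 3
8 = 2 × 3 + 2
3 = 1 × 2 + 1
2 = 2 × 1 + 0
Continued fraction: [0; 5, 1, 1, 2, 1, 2]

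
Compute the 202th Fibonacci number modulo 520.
151

Matrix identity: Q^n = [[F_(n+1), F_n], [F_n, F_(n-1)]] with Q = [[1,1],[1,0]].
n = 202 = 11001010₂. Square-and-multiply, entries mod 520:
Q^1 = [[1,1],[1,0]]
Q^3 = (Q^1)²·Q = [[3,2],[2,1]]
Q^6 = (Q^3)² = [[13,8],[8,5]]
Q^12 = (Q^6)² = [[233,144],[144,89]]
Q^25 = (Q^12)²·Q = [[233,145],[145,88]]
Q^50 = (Q^25)² = [[434,265],[265,169]]
Q^101 = (Q^50)²·Q = [[296,141],[141,155]]
Q^202 = (Q^101)² = [[377,151],[151,226]]
F_202 mod 520 = Q^202[0][1] = 151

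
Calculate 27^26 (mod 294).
57

Repeated squaring. Binary of 26 = 11010.
27^1 ≡ 27 (mod 294); 27^2 ≡ 141 (mod 294); 27^4 ≡ 183 (mod 294); 27^8 ≡ 267 (mod 294); 27^16 ≡ 141 (mod 294)
27^26 = 27^2 × 27^8 × 27^16 ≡ 57 (mod 294)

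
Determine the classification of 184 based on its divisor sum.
deficient

Proper divisors of 184: sum = 1 + 2 + 4 + 8 + 23 + 46 + 92 = 176
Since 176 < 184, 184 is deficient.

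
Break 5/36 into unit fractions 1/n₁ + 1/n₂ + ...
1/8 + 1/72

Greedy algorithm:
5/36: ceiling(36/5) = 8, use 1/8
1/72: ceiling(72/1) = 72, use 1/72
Result: 5/36 = 1/8 + 1/72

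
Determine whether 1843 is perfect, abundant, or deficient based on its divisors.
deficient

Proper divisors of 1843: sum = 1 + 19 + 97 = 117
Since 117 < 1843, 1843 is deficient.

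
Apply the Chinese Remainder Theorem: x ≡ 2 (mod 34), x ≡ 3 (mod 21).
444

Using Chinese Remainder Theorem:
M = 34 × 21 = 714
M1 = 21, M2 = 34
y1 = 21^(-1) mod 34 = 13
y2 = 34^(-1) mod 21 = 13
x = (2×21×13 + 3×34×13) mod 714 = 444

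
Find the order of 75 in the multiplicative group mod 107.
53

107 is prime, so ord(75) divides φ(107) = 106.
Divisors of 106: 1, 2, 53, 106.
Repeated squaring: 75^1 ≡ 75, 75^2 ≡ 61, 75^4 ≡ 83, 75^8 ≡ 41, 75^16 ≡ 76, 75^32 ≡ 105, 75^64 ≡ 4 (mod 107).
Test 75^d mod 107 for each divisor d in increasing order:
75^1 ≡ 75
75^2 ≡ 61
75^53 = 75^32·75^16·75^4·75^1 ≡ 1  ← first divisor giving 1
The order is 53.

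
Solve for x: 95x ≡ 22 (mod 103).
x ≡ 23 (mod 103)

gcd(95, 103) = 1, which divides 22, so solutions exist.
Find 95^(-1) mod 103 by the extended Euclidean algorithm:
103 = 1 × 95 + 8  ⟹  8 = (1)·103 + (-1)·95
95 = 11 × 8 + 7  ⟹  7 = (-11)·103 + (12)·95
8 = 1 × 7 + 1  ⟹  1 = (12)·103 + (-13)·95
So (-13)·95 ≡ 1 (mod 103), i.e. 95^(-1) ≡ -13 ≡ 90 (mod 103).
x ≡ 90 × 22 = 1980 ≡ 23 (mod 103).
Check: 95 × 23 = 2185 ≡ 22 (mod 103).
Unique solution: x ≡ 23 (mod 103)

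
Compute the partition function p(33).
10143

p(n) counts ways to write n as a sum of positive integers (order ignored).
Euler's pentagonal recurrence: p(k) = p(k-1) + p(k-2) - p(k-5) - p(k-7) + p(k-12) + p(k-15) - ... (offsets j(3j∓1)/2, signs ++--, p(0)=1, p(<0)=0).
DP table for k = 0..32: p(0)=1, p(1)=1, p(2)=2, p(3)=3, p(4)=5, p(5)=7, p(6)=11, p(7)=15, p(8)=22, p(9)=30, p(10)=42, p(11)=56, p(12)=77, p(13)=101, p(14)=135, p(15)=176, p(16)=231, p(17)=297, p(18)=385, p(19)=490, p(20)=627, p(21)=792, p(22)=1002, p(23)=1255, p(24)=1575, p(25)=1958, p(26)=2436, p(27)=3010, p(28)=3718, p(29)=4565, p(30)=5604, p(31)=6842, p(32)=8349.
Final step: p(33) = p(32) + p(31) - p(28) - p(26) + p(21) + p(18) - p(11) - p(7)
= 8349 + 6842 - 3718 - 2436 + 792 + 385 - 56 - 15
= 10143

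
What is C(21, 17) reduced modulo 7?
0

Using Lucas' theorem:
Write n=21 and k=17 in base 7:
n in base 7: [3, 0]
k in base 7: [2, 3]
C(21,17) mod 7 = ∏ C(n_i, k_i) mod 7
Digit binomials (mod 7): C(3,2) = 3; C(0,3) = 0 (k_i > n_i)
Product: 3 × 0 = 0 ≡ 0 (mod 7)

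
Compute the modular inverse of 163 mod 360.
307

gcd(163, 360) = 1, so the inverse exists.
Extended Euclidean algorithm on (360, 163):
360 = 2 × 163 + 34  ⟹  34 = (1)·360 + (-2)·163
163 = 4 × 34 + 27  ⟹  27 = (-4)·360 + (9)·163
34 = 1 × 27 + 7  ⟹  7 = (5)·360 + (-11)·163
27 = 3 × 7 + 6  ⟹  6 = (-19)·360 + (42)·163
7 = 1 × 6 + 1  ⟹  1 = (24)·360 + (-53)·163
So (-53)·163 ≡ 1 (mod 360), i.e. 163^(-1) ≡ -53 ≡ 307 (mod 360).
Check: 163 × 307 = 50041 ≡ 1 (mod 360)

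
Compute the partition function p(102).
241265379

p(n) counts ways to write n as a sum of positive integers (order ignored).
Euler's pentagonal recurrence: p(k) = p(k-1) + p(k-2) - p(k-5) - p(k-7) + p(k-12) + p(k-15) - ... (offsets j(3j∓1)/2, signs ++--, p(0)=1, p(<0)=0).
DP table for k = 0..101: p(0)=1, p(1)=1, p(2)=2, p(3)=3, p(4)=5, p(5)=7, p(6)=11, p(7)=15, p(8)=22, p(9)=30, p(10)=42, p(11)=56, p(12)=77, p(13)=101, p(14)=135, p(15)=176, p(16)=231, p(17)=297, p(18)=385, p(19)=490, p(20)=627, p(21)=792, p(22)=1002, p(23)=1255, p(24)=1575, p(25)=1958, p(26)=2436, p(27)=3010, p(28)=3718, p(29)=4565, p(30)=5604, p(31)=6842, p(32)=8349, p(33)=10143, p(34)=12310, p(35)=14883, p(36)=17977, p(37)=21637, p(38)=26015, p(39)=31185, p(40)=37338, p(41)=44583, p(42)=53174, p(43)=63261, p(44)=75175, p(45)=89134, p(46)=105558, p(47)=124754, p(48)=147273, p(49)=173525, p(50)=204226, p(51)=239943, p(52)=281589, p(53)=329931, p(54)=386155, p(55)=451276, p(56)=526823, p(57)=614154, p(58)=715220, p(59)=831820, p(60)=966467, p(61)=1121505, p(62)=1300156, p(63)=1505499, p(64)=1741630, p(65)=2012558, p(66)=2323520, p(67)=2679689, p(68)=3087735, p(69)=3554345, p(70)=4087968, p(71)=4697205, p(72)=5392783, p(73)=6185689, p(74)=7089500, p(75)=8118264, p(76)=9289091, p(77)=10619863, p(78)=12132164, p(79)=13848650, p(80)=15796476, p(81)=18004327, p(82)=20506255, p(83)=23338469, p(84)=26543660, p(85)=30167357, p(86)=34262962, p(87)=38887673, p(88)=44108109, p(89)=49995925, p(90)=56634173, p(91)=64112359, p(92)=72533807, p(93)=82010177, p(94)=92669720, p(95)=104651419, p(96)=118114304, p(97)=133230930, p(98)=150198136, p(99)=169229875, p(100)=190569292, p(101)=214481126.
Final step: p(102) = p(101) + p(100) - p(97) - p(95) + p(90) + p(87) - p(80) - p(76) + p(67) + p(62) - p(51) - p(45) + p(32) + p(25) - p(10) - p(2)
= 214481126 + 190569292 - 133230930 - 104651419 + 56634173 + 38887673 - 15796476 - 9289091 + 2679689 + 1300156 - 239943 - 89134 + 8349 + 1958 - 42 - 2
= 241265379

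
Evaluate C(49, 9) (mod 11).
0

Using Lucas' theorem:
Write n=49 and k=9 in base 11:
n in base 11: [4, 5]
k in base 11: [0, 9]
C(49,9) mod 11 = ∏ C(n_i, k_i) mod 11
Digit binomials (mod 11): C(4,0) = 1; C(5,9) = 0 (k_i > n_i)
Product: 1 × 0 = 0 ≡ 0 (mod 11)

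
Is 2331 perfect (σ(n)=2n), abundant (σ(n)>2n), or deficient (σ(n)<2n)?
deficient

Proper divisors of 2331: sum = 1 + 3 + 7 + 9 + 21 + 37 + 63 + 111 + 259 + 333 + 777 = 1621
Since 1621 < 2331, 2331 is deficient.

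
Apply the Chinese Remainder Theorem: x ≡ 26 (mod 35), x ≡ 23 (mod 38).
61

Using Chinese Remainder Theorem:
M = 35 × 38 = 1330
M1 = 38, M2 = 35
y1 = 38^(-1) mod 35 = 12
y2 = 35^(-1) mod 38 = 25
x = (26×38×12 + 23×35×25) mod 1330 = 61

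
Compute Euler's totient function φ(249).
164

249 = 3 × 83
φ(n) = n × ∏(1 - 1/p) for each prime p dividing n
φ(249) = 249 × (1 - 1/3) × (1 - 1/83) = 164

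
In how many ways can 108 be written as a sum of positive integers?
483502844

p(n) counts ways to write n as a sum of positive integers (order ignored).
Euler's pentagonal recurrence: p(k) = p(k-1) + p(k-2) - p(k-5) - p(k-7) + p(k-12) + p(k-15) - ... (offsets j(3j∓1)/2, signs ++--, p(0)=1, p(<0)=0).
DP table for k = 0..107: p(0)=1, p(1)=1, p(2)=2, p(3)=3, p(4)=5, p(5)=7, p(6)=11, p(7)=15, p(8)=22, p(9)=30, p(10)=42, p(11)=56, p(12)=77, p(13)=101, p(14)=135, p(15)=176, p(16)=231, p(17)=297, p(18)=385, p(19)=490, p(20)=627, p(21)=792, p(22)=1002, p(23)=1255, p(24)=1575, p(25)=1958, p(26)=2436, p(27)=3010, p(28)=3718, p(29)=4565, p(30)=5604, p(31)=6842, p(32)=8349, p(33)=10143, p(34)=12310, p(35)=14883, p(36)=17977, p(37)=21637, p(38)=26015, p(39)=31185, p(40)=37338, p(41)=44583, p(42)=53174, p(43)=63261, p(44)=75175, p(45)=89134, p(46)=105558, p(47)=124754, p(48)=147273, p(49)=173525, p(50)=204226, p(51)=239943, p(52)=281589, p(53)=329931, p(54)=386155, p(55)=451276, p(56)=526823, p(57)=614154, p(58)=715220, p(59)=831820, p(60)=966467, p(61)=1121505, p(62)=1300156, p(63)=1505499, p(64)=1741630, p(65)=2012558, p(66)=2323520, p(67)=2679689, p(68)=3087735, p(69)=3554345, p(70)=4087968, p(71)=4697205, p(72)=5392783, p(73)=6185689, p(74)=7089500, p(75)=8118264, p(76)=9289091, p(77)=10619863, p(78)=12132164, p(79)=13848650, p(80)=15796476, p(81)=18004327, p(82)=20506255, p(83)=23338469, p(84)=26543660, p(85)=30167357, p(86)=34262962, p(87)=38887673, p(88)=44108109, p(89)=49995925, p(90)=56634173, p(91)=64112359, p(92)=72533807, p(93)=82010177, p(94)=92669720, p(95)=104651419, p(96)=118114304, p(97)=133230930, p(98)=150198136, p(99)=169229875, p(100)=190569292, p(101)=214481126, p(102)=241265379, p(103)=271248950, p(104)=304801365, p(105)=342325709, p(106)=384276336, p(107)=431149389.
Final step: p(108) = p(107) + p(106) - p(103) - p(101) + p(96) + p(93) - p(86) - p(82) + p(73) + p(68) - p(57) - p(51) + p(38) + p(31) - p(16) - p(8)
= 431149389 + 384276336 - 271248950 - 214481126 + 118114304 + 82010177 - 34262962 - 20506255 + 6185689 + 3087735 - 614154 - 239943 + 26015 + 6842 - 231 - 22
= 483502844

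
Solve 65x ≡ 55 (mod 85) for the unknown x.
x ≡ 10 (mod 17)

gcd(65, 85) = 5, which divides 55, so solutions exist.
Divide through by 5: 13x ≡ 11 (mod 17).
Find 13^(-1) mod 17 by the extended Euclidean algorithm:
17 = 1 × 13 + 4  ⟹  4 = (1)·17 + (-1)·13
13 = 3 × 4 + 1  ⟹  1 = (-3)·17 + (4)·13
So (4)·13 ≡ 1 (mod 17), i.e. 13^(-1) ≡ 4 (mod 17).
x ≡ 4 × 11 = 44 ≡ 10 (mod 17).
Check: 65 × 10 = 650 ≡ 55 (mod 85).
x ≡ 10 (mod 17), giving 5 solutions mod 85.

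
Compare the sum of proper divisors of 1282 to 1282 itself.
deficient

Proper divisors of 1282: sum = 1 + 2 + 641 = 644
Since 644 < 1282, 1282 is deficient.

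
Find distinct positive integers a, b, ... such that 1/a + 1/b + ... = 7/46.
1/7 + 1/108 + 1/17388

Greedy algorithm:
7/46: ceiling(46/7) = 7, use 1/7
3/322: ceiling(322/3) = 108, use 1/108
1/17388: ceiling(17388/1) = 17388, use 1/17388
Result: 7/46 = 1/7 + 1/108 + 1/17388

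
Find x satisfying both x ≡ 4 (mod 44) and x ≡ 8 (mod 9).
224

Using Chinese Remainder Theorem:
M = 44 × 9 = 396
M1 = 9, M2 = 44
y1 = 9^(-1) mod 44 = 5
y2 = 44^(-1) mod 9 = 8
x = (4×9×5 + 8×44×8) mod 396 = 224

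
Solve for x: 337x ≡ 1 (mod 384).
49

gcd(337, 384) = 1, so the inverse exists.
Extended Euclidean algorithm on (384, 337):
384 = 1 × 337 + 47  ⟹  47 = (1)·384 + (-1)·337
337 = 7 × 47 + 8  ⟹  8 = (-7)·384 + (8)·337
47 = 5 × 8 + 7  ⟹  7 = (36)·384 + (-41)·337
8 = 1 × 7 + 1  ⟹  1 = (-43)·384 + (49)·337
So (49)·337 ≡ 1 (mod 384), i.e. 337^(-1) ≡ 49 (mod 384).
Check: 337 × 49 = 16513 ≡ 1 (mod 384)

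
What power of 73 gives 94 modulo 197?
167

Baby-step giant-step with step n = ⌈√197⌉ = 15.
Baby steps 73^j mod 197 (j:value) for j=0..14: 0:1, 1:73, 2:10, 3:139, 4:100, 5:11, 6:15, 7:110, 8:150, 9:115, 10:121, 11:165, 12:28, 13:74, 14:83.
Giant-step multiplier: 73^(-15) ≡ 73^(196-15) = 73^181 ≡ 119 (mod 197).
Giant steps γ_i = 94·119^i mod 197: γ_0=94, γ_1=154, γ_2=5, γ_3=4, γ_4=82, γ_5=105, γ_6=84, γ_7=146, γ_8=38, γ_9=188, γ_10=111, γ_11=10 (in table at j=2).
x = i·n + j = 11·15 + 2 = 167.
Check: 73^167 ≡ 94 (mod 197).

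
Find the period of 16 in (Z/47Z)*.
23

47 is prime, so ord(16) divides φ(47) = 46.
Divisors of 46: 1, 2, 23, 46.
Repeated squaring: 16^1 ≡ 16, 16^2 ≡ 21, 16^4 ≡ 18, 16^8 ≡ 42, 16^16 ≡ 25, 16^32 ≡ 14 (mod 47).
Test 16^d mod 47 for each divisor d in increasing order:
16^1 ≡ 16
16^2 ≡ 21
16^23 = 16^16·16^4·16^2·16^1 ≡ 1  ← first divisor giving 1
The order is 23.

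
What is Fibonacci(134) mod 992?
873

Matrix identity: Q^n = [[F_(n+1), F_n], [F_n, F_(n-1)]] with Q = [[1,1],[1,0]].
n = 134 = 10000110₂. Square-and-multiply, entries mod 992:
Q^1 = [[1,1],[1,0]]
Q^2 = (Q^1)² = [[2,1],[1,1]]
Q^4 = (Q^2)² = [[5,3],[3,2]]
Q^8 = (Q^4)² = [[34,21],[21,13]]
Q^16 = (Q^8)² = [[605,987],[987,610]]
Q^33 = (Q^16)²·Q = [[871,2],[2,869]]
Q^67 = (Q^33)²·Q = [[269,757],[757,504]]
Q^134 = (Q^67)² = [[610,873],[873,729]]
F_134 mod 992 = Q^134[0][1] = 873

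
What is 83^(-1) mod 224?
27

gcd(83, 224) = 1, so the inverse exists.
Extended Euclidean algorithm on (224, 83):
224 = 2 × 83 + 58  ⟹  58 = (1)·224 + (-2)·83
83 = 1 × 58 + 25  ⟹  25 = (-1)·224 + (3)·83
58 = 2 × 25 + 8  ⟹  8 = (3)·224 + (-8)·83
25 = 3 × 8 + 1  ⟹  1 = (-10)·224 + (27)·83
So (27)·83 ≡ 1 (mod 224), i.e. 83^(-1) ≡ 27 (mod 224).
Check: 83 × 27 = 2241 ≡ 1 (mod 224)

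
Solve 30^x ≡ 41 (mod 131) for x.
24

Baby-step giant-step with step n = ⌈√131⌉ = 12.
Baby steps 30^j mod 131 (j:value) for j=0..11: 0:1, 1:30, 2:114, 3:14, 4:27, 5:24, 6:65, 7:116, 8:74, 9:124, 10:52, 11:119.
Giant-step multiplier: 30^(-12) ≡ 30^(130-12) = 30^118 ≡ 4 (mod 131).
Giant steps γ_i = 41·4^i mod 131: γ_0=41, γ_1=33, γ_2=1 (in table at j=0).
x = i·n + j = 2·12 + 0 = 24.
Check: 30^24 ≡ 41 (mod 131).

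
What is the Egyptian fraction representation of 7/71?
1/11 + 1/131 + 1/20463 + 1/523397499 + 1/365259922089209169

Greedy algorithm:
7/71: ceiling(71/7) = 11, use 1/11
6/781: ceiling(781/6) = 131, use 1/131
5/102311: ceiling(102311/5) = 20463, use 1/20463
4/2093589993: ceiling(2093589993/4) = 523397499, use 1/523397499
1/365259922089209169: ceiling(365259922089209169/1) = 365259922089209169, use 1/365259922089209169
Result: 7/71 = 1/11 + 1/131 + 1/20463 + 1/523397499 + 1/365259922089209169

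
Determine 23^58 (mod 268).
73

Repeated squaring. Binary of 58 = 111010.
23^1 ≡ 23 (mod 268); 23^2 ≡ 261 (mod 268); 23^4 ≡ 49 (mod 268); 23^8 ≡ 257 (mod 268); 23^16 ≡ 121 (mod 268); 23^32 ≡ 169 (mod 268)
23^58 = 23^2 × 23^8 × 23^16 × 23^32 ≡ 73 (mod 268)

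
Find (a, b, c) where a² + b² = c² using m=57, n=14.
(3053, 1596, 3445)

Euclid's formula: a = m² - n², b = 2mn, c = m² + n²
m = 57, n = 14
a = 57² - 14² = 3249 - 196 = 3053
b = 2 × 57 × 14 = 1596
c = 57² + 14² = 3249 + 196 = 3445
Verification: 3053² + 1596² = 9320809 + 2547216 = 11868025 = 3445² ✓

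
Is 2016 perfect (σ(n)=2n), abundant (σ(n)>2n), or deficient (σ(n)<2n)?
abundant

Proper divisors of 2016: sum = 1 + 2 + 3 + 4 + 6 + 7 + 8 + 9 + ... + 336 + 504 + 672 + 1008 (35 divisors) = 4536
Since 4536 > 2016, 2016 is abundant.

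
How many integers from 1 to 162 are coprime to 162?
54

162 = 2 × 3^4
φ(n) = n × ∏(1 - 1/p) for each prime p dividing n
φ(162) = 162 × (1 - 1/2) × (1 - 1/3) = 54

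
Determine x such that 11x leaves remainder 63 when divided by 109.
x ≡ 85 (mod 109)

gcd(11, 109) = 1, which divides 63, so solutions exist.
Find 11^(-1) mod 109 by the extended Euclidean algorithm:
109 = 9 × 11 + 10  ⟹  10 = (1)·109 + (-9)·11
11 = 1 × 10 + 1  ⟹  1 = (-1)·109 + (10)·11
So (10)·11 ≡ 1 (mod 109), i.e. 11^(-1) ≡ 10 (mod 109).
x ≡ 10 × 63 = 630 ≡ 85 (mod 109).
Check: 11 × 85 = 935 ≡ 63 (mod 109).
Unique solution: x ≡ 85 (mod 109)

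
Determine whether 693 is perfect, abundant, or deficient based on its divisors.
deficient

Proper divisors of 693: sum = 1 + 3 + 7 + 9 + 11 + 21 + 33 + 63 + 77 + 99 + 231 = 555
Since 555 < 693, 693 is deficient.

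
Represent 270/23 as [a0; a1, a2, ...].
[11; 1, 2, 1, 5]

Euclidean algorithm steps:
270 = 11 × 23 + 17
23 = 1 × 17 + 6
17 = 2 × 6 + 5
6 = 1 × 5 + 1
5 = 5 × 1 + 0
Continued fraction: [11; 1, 2, 1, 5]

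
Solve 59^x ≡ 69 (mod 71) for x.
37

Baby-step giant-step with step n = ⌈√71⌉ = 9.
Baby steps 59^j mod 71 (j:value) for j=0..8: 0:1, 1:59, 2:2, 3:47, 4:4, 5:23, 6:8, 7:46, 8:16.
Giant-step multiplier: 59^(-9) ≡ 59^(70-9) = 59^61 ≡ 44 (mod 71).
Giant steps γ_i = 69·44^i mod 71: γ_0=69, γ_1=54, γ_2=33, γ_3=32, γ_4=59 (in table at j=1).
x = i·n + j = 4·9 + 1 = 37.
Check: 59^37 ≡ 69 (mod 71).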